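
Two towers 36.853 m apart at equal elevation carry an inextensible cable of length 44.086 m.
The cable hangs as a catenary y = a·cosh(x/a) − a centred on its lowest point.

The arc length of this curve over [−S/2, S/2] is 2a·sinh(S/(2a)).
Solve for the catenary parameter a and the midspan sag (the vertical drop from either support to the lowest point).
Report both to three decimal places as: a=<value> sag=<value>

seed: a₀ = √(S³/(24(L−S))) = √(36.853³/(24·7.233)) = 16.980263
iter 1: u=1.085172  f(a)=+4.380e-01  f'(a)=-9.566e-01  a ← 16.980263 − (+4.380e-01/-9.566e-01) = 17.438168
iter 2: u=1.056676  f(a)=+1.834e-02  f'(a)=-8.780e-01  a ← 17.438168 − (+1.834e-02/-8.780e-01) = 17.459061
iter 3: u=1.055412  f(a)=+3.528e-05  f'(a)=-8.746e-01  a ← 17.459061 − (+3.528e-05/-8.746e-01) = 17.459101
iter 4: u=1.055409  f(a)=+1.311e-10  f'(a)=-8.746e-01  a ← 17.459101 − (+1.311e-10/-8.746e-01) = 17.459101
iter 5: u=1.055409  f(a)=+0.000e+00  f'(a)=-8.746e-01  a ← 17.459101 − (+0.000e+00/-8.746e-01) = 17.459101
converged: |Δa| < 1e-12 after 5 iterations
sag = a·(cosh(S/(2a)) − 1) = 17.459101·(cosh(1.055409) − 1) = 10.660537
T_max/T_min = cosh(S/(2a)) = 1.610601

a=17.459 sag=10.661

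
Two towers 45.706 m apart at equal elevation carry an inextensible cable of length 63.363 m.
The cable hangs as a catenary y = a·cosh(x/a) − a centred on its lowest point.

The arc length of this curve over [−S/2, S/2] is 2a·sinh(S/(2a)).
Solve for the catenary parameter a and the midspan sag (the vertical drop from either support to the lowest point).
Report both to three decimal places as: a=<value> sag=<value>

seed: a₀ = √(S³/(24(L−S))) = √(45.706³/(24·17.657)) = 15.010520
iter 1: u=1.522466  f(a)=+2.163e+00  f'(a)=-2.945e+00  a ← 15.010520 − (+2.163e+00/-2.945e+00) = 15.744972
iter 2: u=1.451447  f(a)=+1.689e-01  f'(a)=-2.502e+00  a ← 15.744972 − (+1.689e-01/-2.502e+00) = 15.812485
iter 3: u=1.445250  f(a)=+1.222e-03  f'(a)=-2.465e+00  a ← 15.812485 − (+1.222e-03/-2.465e+00) = 15.812981
iter 4: u=1.445205  f(a)=+6.505e-08  f'(a)=-2.465e+00  a ← 15.812981 − (+6.505e-08/-2.465e+00) = 15.812981
iter 5: u=1.445205  f(a)=+7.105e-15  f'(a)=-2.465e+00  a ← 15.812981 − (+7.105e-15/-2.465e+00) = 15.812981
converged: |Δa| < 1e-12 after 5 iterations
sag = a·(cosh(S/(2a)) − 1) = 15.812981·(cosh(1.445205) − 1) = 19.595603
T_max/T_min = cosh(S/(2a)) = 2.239210

a=15.813 sag=19.596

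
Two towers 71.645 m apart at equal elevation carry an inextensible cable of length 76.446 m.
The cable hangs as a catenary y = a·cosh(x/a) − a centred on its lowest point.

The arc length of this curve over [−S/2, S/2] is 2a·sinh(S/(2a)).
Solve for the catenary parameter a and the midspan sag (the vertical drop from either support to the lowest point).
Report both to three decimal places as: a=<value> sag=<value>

seed: a₀ = √(S³/(24(L−S))) = √(71.645³/(24·4.801)) = 56.494654
iter 1: u=0.634087  f(a)=+9.745e-02  f'(a)=-1.769e-01  a ← 56.494654 − (+9.745e-02/-1.769e-01) = 57.045517
iter 2: u=0.627963  f(a)=+1.444e-03  f'(a)=-1.717e-01  a ← 57.045517 − (+1.444e-03/-1.717e-01) = 57.053925
iter 3: u=0.627871  f(a)=+3.274e-07  f'(a)=-1.716e-01  a ← 57.053925 − (+3.274e-07/-1.716e-01) = 57.053927
iter 4: u=0.627871  f(a)=+0.000e+00  f'(a)=-1.716e-01  a ← 57.053927 − (+0.000e+00/-1.716e-01) = 57.053927
converged: |Δa| < 1e-12 after 4 iterations
sag = a·(cosh(S/(2a)) − 1) = 57.053927·(cosh(0.627871) − 1) = 11.620292
T_max/T_min = cosh(S/(2a)) = 1.203672

a=57.054 sag=11.620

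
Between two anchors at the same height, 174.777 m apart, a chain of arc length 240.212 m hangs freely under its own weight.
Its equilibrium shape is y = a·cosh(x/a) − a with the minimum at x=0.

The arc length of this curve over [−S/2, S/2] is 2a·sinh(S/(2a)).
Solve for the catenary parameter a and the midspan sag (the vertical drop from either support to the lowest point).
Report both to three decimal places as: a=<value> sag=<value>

a=61.334 sag=73.526

seed: a₀ = √(S³/(24(L−S))) = √(174.777³/(24·65.435)) = 58.306335
iter 1: u=1.498782  f(a)=+7.755e+00  f'(a)=-2.791e+00  a ← 58.306335 − (+7.755e+00/-2.791e+00) = 61.085042
iter 2: u=1.430604  f(a)=+5.888e-01  f'(a)=-2.382e+00  a ← 61.085042 − (+5.888e-01/-2.382e+00) = 61.332272
iter 3: u=1.424837  f(a)=+4.012e-03  f'(a)=-2.349e+00  a ← 61.332272 − (+4.012e-03/-2.349e+00) = 61.333980
iter 4: u=1.424797  f(a)=+1.890e-07  f'(a)=-2.349e+00  a ← 61.333980 − (+1.890e-07/-2.349e+00) = 61.333980
iter 5: u=1.424797  f(a)=-2.842e-14  f'(a)=-2.349e+00  a ← 61.333980 − (-2.842e-14/-2.349e+00) = 61.333980
converged: |Δa| < 1e-12 after 5 iterations
sag = a·(cosh(S/(2a)) − 1) = 61.333980·(cosh(1.424797) − 1) = 73.526349
T_max/T_min = cosh(S/(2a)) = 2.198787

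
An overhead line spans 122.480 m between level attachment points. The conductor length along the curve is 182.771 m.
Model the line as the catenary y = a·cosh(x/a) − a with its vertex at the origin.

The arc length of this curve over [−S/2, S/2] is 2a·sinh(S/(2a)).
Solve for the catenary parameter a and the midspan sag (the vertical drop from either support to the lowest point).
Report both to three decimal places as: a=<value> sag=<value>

a=38.015 sag=60.962

seed: a₀ = √(S³/(24(L−S))) = √(122.480³/(24·60.291)) = 35.634109
iter 1: u=1.718578  f(a)=+9.556e+00  f'(a)=-4.495e+00  a ← 35.634109 − (+9.556e+00/-4.495e+00) = 37.760161
iter 2: u=1.621815  f(a)=+9.220e-01  f'(a)=-3.666e+00  a ← 37.760161 − (+9.220e-01/-3.666e+00) = 38.011686
iter 3: u=1.611083  f(a)=+1.061e-02  f'(a)=-3.582e+00  a ← 38.011686 − (+1.061e-02/-3.582e+00) = 38.014647
iter 4: u=1.610958  f(a)=+1.440e-06  f'(a)=-3.581e+00  a ← 38.014647 − (+1.440e-06/-3.581e+00) = 38.014648
iter 5: u=1.610958  f(a)=-2.842e-14  f'(a)=-3.581e+00  a ← 38.014648 − (-2.842e-14/-3.581e+00) = 38.014648
converged: |Δa| < 1e-12 after 5 iterations
sag = a·(cosh(S/(2a)) − 1) = 38.014648·(cosh(1.610958) − 1) = 60.962234
T_max/T_min = cosh(S/(2a)) = 2.603651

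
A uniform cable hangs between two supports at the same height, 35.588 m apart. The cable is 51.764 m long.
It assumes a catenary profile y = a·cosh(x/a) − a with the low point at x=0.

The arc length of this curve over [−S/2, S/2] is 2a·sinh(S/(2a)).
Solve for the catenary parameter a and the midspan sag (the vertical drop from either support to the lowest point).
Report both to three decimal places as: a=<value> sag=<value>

seed: a₀ = √(S³/(24(L−S))) = √(35.588³/(24·16.176)) = 10.774923
iter 1: u=1.651427  f(a)=+2.355e+00  f'(a)=-3.905e+00  a ← 10.774923 − (+2.355e+00/-3.905e+00) = 11.377838
iter 2: u=1.563917  f(a)=+2.121e-01  f'(a)=-3.231e+00  a ← 11.377838 − (+2.121e-01/-3.231e+00) = 11.443482
iter 3: u=1.554946  f(a)=+2.097e-03  f'(a)=-3.167e+00  a ← 11.443482 − (+2.097e-03/-3.167e+00) = 11.444144
iter 4: u=1.554856  f(a)=+2.094e-07  f'(a)=-3.167e+00  a ← 11.444144 − (+2.094e-07/-3.167e+00) = 11.444144
iter 5: u=1.554856  f(a)=+0.000e+00  f'(a)=-3.167e+00  a ← 11.444144 − (+0.000e+00/-3.167e+00) = 11.444144
converged: |Δa| < 1e-12 after 5 iterations
sag = a·(cosh(S/(2a)) − 1) = 11.444144·(cosh(1.554856) − 1) = 16.855085
T_max/T_min = cosh(S/(2a)) = 2.472813

a=11.444 sag=16.855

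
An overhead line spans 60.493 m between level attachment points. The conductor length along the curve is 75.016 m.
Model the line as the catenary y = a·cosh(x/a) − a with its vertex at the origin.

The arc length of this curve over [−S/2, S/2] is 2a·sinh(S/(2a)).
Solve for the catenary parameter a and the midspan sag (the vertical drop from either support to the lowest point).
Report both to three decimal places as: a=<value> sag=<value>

seed: a₀ = √(S³/(24(L−S))) = √(60.493³/(24·14.523)) = 25.201355
iter 1: u=1.200193  f(a)=+1.083e+00  f'(a)=-1.327e+00  a ← 25.201355 − (+1.083e+00/-1.327e+00) = 26.016960
iter 2: u=1.162569  f(a)=+5.478e-02  f'(a)=-1.196e+00  a ← 26.016960 − (+5.478e-02/-1.196e+00) = 26.062756
iter 3: u=1.160526  f(a)=+1.568e-04  f'(a)=-1.189e+00  a ← 26.062756 − (+1.568e-04/-1.189e+00) = 26.062888
iter 4: u=1.160520  f(a)=+1.292e-09  f'(a)=-1.189e+00  a ← 26.062888 − (+1.292e-09/-1.189e+00) = 26.062888
iter 5: u=1.160520  f(a)=+0.000e+00  f'(a)=-1.189e+00  a ← 26.062888 − (+0.000e+00/-1.189e+00) = 26.062888
converged: |Δa| < 1e-12 after 5 iterations
sag = a·(cosh(S/(2a)) − 1) = 26.062888·(cosh(1.160520) − 1) = 19.611221
T_max/T_min = cosh(S/(2a)) = 1.752458

a=26.063 sag=19.611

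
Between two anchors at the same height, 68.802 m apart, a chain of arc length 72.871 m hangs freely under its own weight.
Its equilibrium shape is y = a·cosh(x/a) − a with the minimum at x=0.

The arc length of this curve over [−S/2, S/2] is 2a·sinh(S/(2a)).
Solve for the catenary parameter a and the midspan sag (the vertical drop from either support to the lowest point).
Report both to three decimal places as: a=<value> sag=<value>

seed: a₀ = √(S³/(24(L−S))) = √(68.802³/(24·4.069)) = 57.750019
iter 1: u=0.595688  f(a)=+7.281e-02  f'(a)=-1.460e-01  a ← 57.750019 − (+7.281e-02/-1.460e-01) = 58.248752
iter 2: u=0.590588  f(a)=+9.539e-04  f'(a)=-1.422e-01  a ← 58.248752 − (+9.539e-04/-1.422e-01) = 58.255461
iter 3: u=0.590520  f(a)=+1.686e-07  f'(a)=-1.421e-01  a ← 58.255461 − (+1.686e-07/-1.421e-01) = 58.255462
iter 4: u=0.590520  f(a)=-1.421e-14  f'(a)=-1.421e-01  a ← 58.255462 − (-1.421e-14/-1.421e-01) = 58.255462
converged: |Δa| < 1e-12 after 4 iterations
sag = a·(cosh(S/(2a)) − 1) = 58.255462·(cosh(0.590520) − 1) = 10.455851
T_max/T_min = cosh(S/(2a)) = 1.179483

a=58.255 sag=10.456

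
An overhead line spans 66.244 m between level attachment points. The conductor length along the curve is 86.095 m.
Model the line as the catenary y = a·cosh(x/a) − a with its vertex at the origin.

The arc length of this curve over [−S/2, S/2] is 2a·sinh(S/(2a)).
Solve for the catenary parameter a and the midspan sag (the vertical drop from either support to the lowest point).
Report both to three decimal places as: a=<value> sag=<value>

a=25.743 sag=24.415

seed: a₀ = √(S³/(24(L−S))) = √(66.244³/(24·19.851)) = 24.701482
iter 1: u=1.340891  f(a)=+1.863e+00  f'(a)=-1.915e+00  a ← 24.701482 − (+1.863e+00/-1.915e+00) = 25.674065
iter 2: u=1.290096  f(a)=+1.157e-01  f'(a)=-1.684e+00  a ← 25.674065 − (+1.157e-01/-1.684e+00) = 25.742745
iter 3: u=1.286654  f(a)=+5.113e-04  f'(a)=-1.669e+00  a ← 25.742745 − (+5.113e-04/-1.669e+00) = 25.743051
iter 4: u=1.286638  f(a)=+1.009e-08  f'(a)=-1.669e+00  a ← 25.743051 − (+1.009e-08/-1.669e+00) = 25.743051
iter 5: u=1.286638  f(a)=+0.000e+00  f'(a)=-1.669e+00  a ← 25.743051 − (+0.000e+00/-1.669e+00) = 25.743051
converged: |Δa| < 1e-12 after 5 iterations
sag = a·(cosh(S/(2a)) − 1) = 25.743051·(cosh(1.286638) − 1) = 24.414620
T_max/T_min = cosh(S/(2a)) = 1.948396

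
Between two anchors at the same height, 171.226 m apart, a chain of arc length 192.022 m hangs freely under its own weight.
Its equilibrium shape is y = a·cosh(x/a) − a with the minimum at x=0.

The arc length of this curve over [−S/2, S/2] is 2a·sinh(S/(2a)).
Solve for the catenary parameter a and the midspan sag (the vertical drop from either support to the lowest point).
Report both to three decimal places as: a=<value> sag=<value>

seed: a₀ = √(S³/(24(L−S))) = √(171.226³/(24·20.796)) = 100.290326
iter 1: u=0.853652  f(a)=+7.710e-01  f'(a)=-4.457e-01  a ← 100.290326 − (+7.710e-01/-4.457e-01) = 102.020067
iter 2: u=0.839178  f(a)=+2.040e-02  f'(a)=-4.224e-01  a ← 102.020067 − (+2.040e-02/-4.224e-01) = 102.068357
iter 3: u=0.838781  f(a)=+1.514e-05  f'(a)=-4.218e-01  a ← 102.068357 − (+1.514e-05/-4.218e-01) = 102.068393
iter 4: u=0.838781  f(a)=+8.356e-12  f'(a)=-4.218e-01  a ← 102.068393 − (+8.356e-12/-4.218e-01) = 102.068393
converged: |Δa| < 1e-12 after 4 iterations
sag = a·(cosh(S/(2a)) − 1) = 102.068393·(cosh(0.838781) − 1) = 38.060366
T_max/T_min = cosh(S/(2a)) = 1.372891

a=102.068 sag=38.060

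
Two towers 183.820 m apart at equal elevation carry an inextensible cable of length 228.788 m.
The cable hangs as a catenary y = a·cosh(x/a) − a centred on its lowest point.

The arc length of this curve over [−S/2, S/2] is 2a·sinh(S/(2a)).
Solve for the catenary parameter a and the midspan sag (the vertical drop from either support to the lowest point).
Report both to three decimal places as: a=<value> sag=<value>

seed: a₀ = √(S³/(24(L−S))) = √(183.820³/(24·44.968)) = 75.863301
iter 1: u=1.211521  f(a)=+3.418e+00  f'(a)=-1.369e+00  a ← 75.863301 − (+3.418e+00/-1.369e+00) = 78.360144
iter 2: u=1.172918  f(a)=+1.760e-01  f'(a)=-1.231e+00  a ← 78.360144 − (+1.760e-01/-1.231e+00) = 78.503085
iter 3: u=1.170782  f(a)=+5.227e-04  f'(a)=-1.224e+00  a ← 78.503085 − (+5.227e-04/-1.224e+00) = 78.503512
iter 4: u=1.170776  f(a)=+4.640e-09  f'(a)=-1.224e+00  a ← 78.503512 − (+4.640e-09/-1.224e+00) = 78.503512
iter 5: u=1.170776  f(a)=+2.842e-14  f'(a)=-1.224e+00  a ← 78.503512 − (+2.842e-14/-1.224e+00) = 78.503512
converged: |Δa| < 1e-12 after 5 iterations
sag = a·(cosh(S/(2a)) − 1) = 78.503512·(cosh(1.170776) − 1) = 60.236492
T_max/T_min = cosh(S/(2a)) = 1.767310

a=78.504 sag=60.236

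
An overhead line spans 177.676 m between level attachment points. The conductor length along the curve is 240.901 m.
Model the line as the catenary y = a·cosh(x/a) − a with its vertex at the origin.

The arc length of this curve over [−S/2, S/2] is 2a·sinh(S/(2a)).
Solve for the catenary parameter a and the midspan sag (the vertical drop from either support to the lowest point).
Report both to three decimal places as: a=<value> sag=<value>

a=63.810 sag=72.499

seed: a₀ = √(S³/(24(L−S))) = √(177.676³/(24·63.225)) = 60.798535
iter 1: u=1.461187  f(a)=+7.103e+00  f'(a)=-2.559e+00  a ← 60.798535 − (+7.103e+00/-2.559e+00) = 63.574097
iter 2: u=1.397393  f(a)=+5.154e-01  f'(a)=-2.200e+00  a ← 63.574097 − (+5.154e-01/-2.200e+00) = 63.808345
iter 3: u=1.392263  f(a)=+3.182e-03  f'(a)=-2.173e+00  a ← 63.808345 − (+3.182e-03/-2.173e+00) = 63.809810
iter 4: u=1.392231  f(a)=+1.230e-07  f'(a)=-2.173e+00  a ← 63.809810 − (+1.230e-07/-2.173e+00) = 63.809810
iter 5: u=1.392231  f(a)=+2.842e-14  f'(a)=-2.173e+00  a ← 63.809810 − (+2.842e-14/-2.173e+00) = 63.809810
converged: |Δa| < 1e-12 after 5 iterations
sag = a·(cosh(S/(2a)) − 1) = 63.809810·(cosh(1.392231) − 1) = 72.498718
T_max/T_min = cosh(S/(2a)) = 2.136169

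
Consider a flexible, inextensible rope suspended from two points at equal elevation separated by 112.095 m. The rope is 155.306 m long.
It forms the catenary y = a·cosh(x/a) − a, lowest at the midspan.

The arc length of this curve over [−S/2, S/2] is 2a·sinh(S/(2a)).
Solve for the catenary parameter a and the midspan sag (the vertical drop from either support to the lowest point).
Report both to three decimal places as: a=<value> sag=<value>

a=38.820 sag=47.996

seed: a₀ = √(S³/(24(L−S))) = √(112.095³/(24·43.211)) = 36.853317
iter 1: u=1.520826  f(a)=+5.281e+00  f'(a)=-2.934e+00  a ← 36.853317 − (+5.281e+00/-2.934e+00) = 38.653267
iter 2: u=1.450007  f(a)=+4.116e-01  f'(a)=-2.493e+00  a ← 38.653267 − (+4.116e-01/-2.493e+00) = 38.818351
iter 3: u=1.443840  f(a)=+2.966e-03  f'(a)=-2.457e+00  a ← 38.818351 − (+2.966e-03/-2.457e+00) = 38.819558
iter 4: u=1.443795  f(a)=+1.566e-07  f'(a)=-2.457e+00  a ← 38.819558 − (+1.566e-07/-2.457e+00) = 38.819558
iter 5: u=1.443795  f(a)=-2.842e-14  f'(a)=-2.457e+00  a ← 38.819558 − (-2.842e-14/-2.457e+00) = 38.819558
converged: |Δa| < 1e-12 after 5 iterations
sag = a·(cosh(S/(2a)) − 1) = 38.819558·(cosh(1.443795) − 1) = 47.996031
T_max/T_min = cosh(S/(2a)) = 2.236388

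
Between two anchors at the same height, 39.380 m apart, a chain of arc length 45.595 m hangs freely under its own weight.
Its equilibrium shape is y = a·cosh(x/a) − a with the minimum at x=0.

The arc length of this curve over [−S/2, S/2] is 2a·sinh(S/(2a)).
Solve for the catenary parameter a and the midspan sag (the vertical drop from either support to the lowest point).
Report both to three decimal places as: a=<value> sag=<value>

a=20.697 sag=10.094

seed: a₀ = √(S³/(24(L−S))) = √(39.380³/(24·6.215)) = 20.234263
iter 1: u=0.973102  f(a)=+3.010e-01  f'(a)=-6.745e-01  a ← 20.234263 − (+3.010e-01/-6.745e-01) = 20.680505
iter 2: u=0.952104  f(a)=+1.024e-02  f'(a)=-6.293e-01  a ← 20.680505 − (+1.024e-02/-6.293e-01) = 20.696785
iter 3: u=0.951355  f(a)=+1.280e-05  f'(a)=-6.277e-01  a ← 20.696785 − (+1.280e-05/-6.277e-01) = 20.696805
iter 4: u=0.951355  f(a)=+2.002e-11  f'(a)=-6.277e-01  a ← 20.696805 − (+2.002e-11/-6.277e-01) = 20.696805
iter 5: u=0.951355  f(a)=+7.105e-15  f'(a)=-6.277e-01  a ← 20.696805 − (+7.105e-15/-6.277e-01) = 20.696805
converged: |Δa| < 1e-12 after 5 iterations
sag = a·(cosh(S/(2a)) − 1) = 20.696805·(cosh(0.951355) − 1) = 10.094163
T_max/T_min = cosh(S/(2a)) = 1.487716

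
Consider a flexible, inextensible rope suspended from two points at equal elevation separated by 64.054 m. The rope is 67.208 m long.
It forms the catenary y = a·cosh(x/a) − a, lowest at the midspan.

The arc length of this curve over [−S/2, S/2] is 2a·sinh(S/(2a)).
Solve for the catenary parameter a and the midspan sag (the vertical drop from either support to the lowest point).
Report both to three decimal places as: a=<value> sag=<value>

a=59.353 sag=8.853

seed: a₀ = √(S³/(24(L−S))) = √(64.054³/(24·3.154)) = 58.922738
iter 1: u=0.543542  f(a)=+4.692e-02  f'(a)=-1.103e-01  a ← 58.922738 − (+4.692e-02/-1.103e-01) = 59.348306
iter 2: u=0.539645  f(a)=+5.132e-04  f'(a)=-1.079e-01  a ← 59.348306 − (+5.132e-04/-1.079e-01) = 59.353064
iter 3: u=0.539601  f(a)=+6.290e-08  f'(a)=-1.078e-01  a ← 59.353064 − (+6.290e-08/-1.078e-01) = 59.353065
iter 4: u=0.539601  f(a)=-2.842e-14  f'(a)=-1.078e-01  a ← 59.353065 − (-2.842e-14/-1.078e-01) = 59.353065
converged: |Δa| < 1e-12 after 4 iterations
sag = a·(cosh(S/(2a)) − 1) = 59.353065·(cosh(0.539601) − 1) = 8.852618
T_max/T_min = cosh(S/(2a)) = 1.149152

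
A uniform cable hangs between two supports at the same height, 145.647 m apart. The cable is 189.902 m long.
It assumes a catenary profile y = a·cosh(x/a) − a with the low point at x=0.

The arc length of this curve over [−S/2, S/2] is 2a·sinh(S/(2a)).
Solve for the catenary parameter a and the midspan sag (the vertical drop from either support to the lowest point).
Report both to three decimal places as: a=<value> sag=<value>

a=56.238 sag=54.118

seed: a₀ = √(S³/(24(L−S))) = √(145.647³/(24·44.255)) = 53.934359
iter 1: u=1.350225  f(a)=+4.214e+00  f'(a)=-1.960e+00  a ← 53.934359 − (+4.214e+00/-1.960e+00) = 56.083760
iter 2: u=1.298477  f(a)=+2.650e-01  f'(a)=-1.721e+00  a ← 56.083760 − (+2.650e-01/-1.721e+00) = 56.237739
iter 3: u=1.294922  f(a)=+1.203e-03  f'(a)=-1.705e+00  a ← 56.237739 − (+1.203e-03/-1.705e+00) = 56.238444
iter 4: u=1.294906  f(a)=+2.507e-08  f'(a)=-1.705e+00  a ← 56.238444 − (+2.507e-08/-1.705e+00) = 56.238444
iter 5: u=1.294906  f(a)=-2.842e-14  f'(a)=-1.705e+00  a ← 56.238444 − (-2.842e-14/-1.705e+00) = 56.238444
converged: |Δa| < 1e-12 after 5 iterations
sag = a·(cosh(S/(2a)) − 1) = 56.238444·(cosh(1.294906) − 1) = 54.117593
T_max/T_min = cosh(S/(2a)) = 1.962288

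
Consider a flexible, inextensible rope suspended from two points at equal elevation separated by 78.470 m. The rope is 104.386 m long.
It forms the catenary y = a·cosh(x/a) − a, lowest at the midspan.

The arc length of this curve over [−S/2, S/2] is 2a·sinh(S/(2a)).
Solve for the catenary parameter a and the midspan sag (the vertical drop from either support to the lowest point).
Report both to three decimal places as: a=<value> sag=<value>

a=29.159 sag=30.627

seed: a₀ = √(S³/(24(L−S))) = √(78.470³/(24·25.916)) = 27.871855
iter 1: u=1.407692  f(a)=+2.692e+00  f'(a)=-2.255e+00  a ← 27.871855 − (+2.692e+00/-2.255e+00) = 29.065662
iter 2: u=1.349875  f(a)=+1.826e-01  f'(a)=-1.959e+00  a ← 29.065662 − (+1.826e-01/-1.959e+00) = 29.158906
iter 3: u=1.345558  f(a)=+9.757e-04  f'(a)=-1.938e+00  a ← 29.158906 − (+9.757e-04/-1.938e+00) = 29.159410
iter 4: u=1.345535  f(a)=+2.818e-08  f'(a)=-1.938e+00  a ← 29.159410 − (+2.818e-08/-1.938e+00) = 29.159410
iter 5: u=1.345535  f(a)=+2.842e-14  f'(a)=-1.938e+00  a ← 29.159410 − (+2.842e-14/-1.938e+00) = 29.159410
converged: |Δa| < 1e-12 after 5 iterations
sag = a·(cosh(S/(2a)) − 1) = 29.159410·(cosh(1.345535) − 1) = 30.626713
T_max/T_min = cosh(S/(2a)) = 2.050320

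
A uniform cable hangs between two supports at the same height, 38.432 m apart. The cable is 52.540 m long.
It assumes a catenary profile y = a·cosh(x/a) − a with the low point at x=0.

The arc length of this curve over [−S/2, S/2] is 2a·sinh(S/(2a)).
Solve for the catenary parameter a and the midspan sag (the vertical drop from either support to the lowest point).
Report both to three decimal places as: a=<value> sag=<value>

seed: a₀ = √(S³/(24(L−S))) = √(38.432³/(24·14.108)) = 12.947954
iter 1: u=1.484096  f(a)=+1.638e+00  f'(a)=-2.698e+00  a ← 12.947954 − (+1.638e+00/-2.698e+00) = 13.554844
iter 2: u=1.417648  f(a)=+1.222e-01  f'(a)=-2.310e+00  a ← 13.554844 − (+1.222e-01/-2.310e+00) = 13.607747
iter 3: u=1.412137  f(a)=+8.013e-04  f'(a)=-2.279e+00  a ← 13.607747 − (+8.013e-04/-2.279e+00) = 13.608098
iter 4: u=1.412100  f(a)=+3.496e-08  f'(a)=-2.279e+00  a ← 13.608098 − (+3.496e-08/-2.279e+00) = 13.608098
iter 5: u=1.412100  f(a)=-7.105e-15  f'(a)=-2.279e+00  a ← 13.608098 − (-7.105e-15/-2.279e+00) = 13.608098
converged: |Δa| < 1e-12 after 5 iterations
sag = a·(cosh(S/(2a)) − 1) = 13.608098·(cosh(1.412100) − 1) = 15.977257
T_max/T_min = cosh(S/(2a)) = 2.174099

a=13.608 sag=15.977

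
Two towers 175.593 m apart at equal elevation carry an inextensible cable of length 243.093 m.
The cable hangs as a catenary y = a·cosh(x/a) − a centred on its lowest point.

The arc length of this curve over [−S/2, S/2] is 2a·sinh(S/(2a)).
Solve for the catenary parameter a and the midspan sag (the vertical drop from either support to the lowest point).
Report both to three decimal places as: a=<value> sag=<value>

a=60.886 sag=75.057

seed: a₀ = √(S³/(24(L−S))) = √(175.593³/(24·67.500)) = 57.810043
iter 1: u=1.518707  f(a)=+8.226e+00  f'(a)=-2.920e+00  a ← 57.810043 − (+8.226e+00/-2.920e+00) = 60.626943
iter 2: u=1.448143  f(a)=+6.394e-01  f'(a)=-2.482e+00  a ← 60.626943 − (+6.394e-01/-2.482e+00) = 60.884550
iter 3: u=1.442016  f(a)=+4.584e-03  f'(a)=-2.447e+00  a ← 60.884550 − (+4.584e-03/-2.447e+00) = 60.886423
iter 4: u=1.441972  f(a)=+2.393e-07  f'(a)=-2.447e+00  a ← 60.886423 − (+2.393e-07/-2.447e+00) = 60.886423
iter 5: u=1.441972  f(a)=-8.527e-14  f'(a)=-2.447e+00  a ← 60.886423 − (-8.527e-14/-2.447e+00) = 60.886423
converged: |Δa| < 1e-12 after 5 iterations
sag = a·(cosh(S/(2a)) − 1) = 60.886423·(cosh(1.441972) − 1) = 75.057345
T_max/T_min = cosh(S/(2a)) = 2.232744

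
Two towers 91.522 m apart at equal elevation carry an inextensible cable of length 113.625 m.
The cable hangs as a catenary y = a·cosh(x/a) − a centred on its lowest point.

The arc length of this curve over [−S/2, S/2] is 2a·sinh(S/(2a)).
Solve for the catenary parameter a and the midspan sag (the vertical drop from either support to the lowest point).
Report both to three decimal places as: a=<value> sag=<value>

seed: a₀ = √(S³/(24(L−S))) = √(91.522³/(24·22.103)) = 38.015177
iter 1: u=1.203756  f(a)=+1.658e+00  f'(a)=-1.340e+00  a ← 38.015177 − (+1.658e+00/-1.340e+00) = 39.252033
iter 2: u=1.165825  f(a)=+8.434e-02  f'(a)=-1.207e+00  a ← 39.252033 − (+8.434e-02/-1.207e+00) = 39.321908
iter 3: u=1.163753  f(a)=+2.442e-04  f'(a)=-1.200e+00  a ← 39.321908 − (+2.442e-04/-1.200e+00) = 39.322111
iter 4: u=1.163747  f(a)=+2.061e-09  f'(a)=-1.200e+00  a ← 39.322111 − (+2.061e-09/-1.200e+00) = 39.322111
iter 5: u=1.163747  f(a)=+0.000e+00  f'(a)=-1.200e+00  a ← 39.322111 − (+0.000e+00/-1.200e+00) = 39.322111
converged: |Δa| < 1e-12 after 5 iterations
sag = a·(cosh(S/(2a)) − 1) = 39.322111·(cosh(1.163747) − 1) = 29.771221
T_max/T_min = cosh(S/(2a)) = 1.757111

a=39.322 sag=29.771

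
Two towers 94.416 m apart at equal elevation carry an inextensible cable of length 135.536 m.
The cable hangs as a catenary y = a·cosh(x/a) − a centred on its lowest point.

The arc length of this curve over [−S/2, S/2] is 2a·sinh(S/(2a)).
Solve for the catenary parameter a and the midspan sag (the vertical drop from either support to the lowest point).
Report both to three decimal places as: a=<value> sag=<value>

a=30.948 sag=43.552

seed: a₀ = √(S³/(24(L−S))) = √(94.416³/(24·41.120)) = 29.203589
iter 1: u=1.616514  f(a)=+5.719e+00  f'(a)=-3.624e+00  a ← 29.203589 − (+5.719e+00/-3.624e+00) = 30.781720
iter 2: u=1.533638  f(a)=+4.963e-01  f'(a)=-3.020e+00  a ← 30.781720 − (+4.963e-01/-3.020e+00) = 30.946061
iter 3: u=1.525493  f(a)=+4.522e-03  f'(a)=-2.965e+00  a ← 30.946061 − (+4.522e-03/-2.965e+00) = 30.947586
iter 4: u=1.525418  f(a)=+3.830e-07  f'(a)=-2.965e+00  a ← 30.947586 − (+3.830e-07/-2.965e+00) = 30.947587
iter 5: u=1.525418  f(a)=+0.000e+00  f'(a)=-2.965e+00  a ← 30.947587 − (+0.000e+00/-2.965e+00) = 30.947587
converged: |Δa| < 1e-12 after 5 iterations
sag = a·(cosh(S/(2a)) − 1) = 30.947587·(cosh(1.525418) − 1) = 43.552447
T_max/T_min = cosh(S/(2a)) = 2.407297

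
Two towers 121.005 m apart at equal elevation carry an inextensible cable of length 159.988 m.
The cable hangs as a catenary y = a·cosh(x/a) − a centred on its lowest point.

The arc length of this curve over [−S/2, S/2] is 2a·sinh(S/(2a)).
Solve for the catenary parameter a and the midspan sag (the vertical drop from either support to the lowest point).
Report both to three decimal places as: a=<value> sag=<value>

seed: a₀ = √(S³/(24(L−S))) = √(121.005³/(24·38.983)) = 43.517278
iter 1: u=1.390310  f(a)=+3.946e+00  f'(a)=-2.163e+00  a ← 43.517278 − (+3.946e+00/-2.163e+00) = 45.341738
iter 2: u=1.334367  f(a)=+2.617e-01  f'(a)=-1.884e+00  a ← 45.341738 − (+2.617e-01/-1.884e+00) = 45.480614
iter 3: u=1.330292  f(a)=+1.332e-03  f'(a)=-1.865e+00  a ← 45.480614 − (+1.332e-03/-1.865e+00) = 45.481328
iter 4: u=1.330271  f(a)=+3.491e-08  f'(a)=-1.865e+00  a ← 45.481328 − (+3.491e-08/-1.865e+00) = 45.481328
iter 5: u=1.330271  f(a)=+2.842e-14  f'(a)=-1.865e+00  a ← 45.481328 − (+2.842e-14/-1.865e+00) = 45.481328
converged: |Δa| < 1e-12 after 5 iterations
sag = a·(cosh(S/(2a)) − 1) = 45.481328·(cosh(1.330271) − 1) = 46.538188
T_max/T_min = cosh(S/(2a)) = 2.023237

a=45.481 sag=46.538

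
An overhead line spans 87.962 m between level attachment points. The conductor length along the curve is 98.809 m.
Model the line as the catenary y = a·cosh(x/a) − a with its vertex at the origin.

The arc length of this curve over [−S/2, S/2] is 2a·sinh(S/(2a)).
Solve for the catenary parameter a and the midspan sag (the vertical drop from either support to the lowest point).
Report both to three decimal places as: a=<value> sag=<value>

seed: a₀ = √(S³/(24(L−S))) = √(87.962³/(24·10.847)) = 51.130755
iter 1: u=0.860167  f(a)=+4.084e-01  f'(a)=-4.565e-01  a ← 51.130755 − (+4.084e-01/-4.565e-01) = 52.025397
iter 2: u=0.845376  f(a)=+1.097e-02  f'(a)=-4.323e-01  a ← 52.025397 − (+1.097e-02/-4.323e-01) = 52.050763
iter 3: u=0.844964  f(a)=+8.389e-06  f'(a)=-4.316e-01  a ← 52.050763 − (+8.389e-06/-4.316e-01) = 52.050783
iter 4: u=0.844963  f(a)=+4.917e-12  f'(a)=-4.316e-01  a ← 52.050783 − (+4.917e-12/-4.316e-01) = 52.050783
converged: |Δa| < 1e-12 after 4 iterations
sag = a·(cosh(S/(2a)) − 1) = 52.050783·(cosh(0.844963) − 1) = 19.713335
T_max/T_min = cosh(S/(2a)) = 1.378733

a=52.051 sag=19.713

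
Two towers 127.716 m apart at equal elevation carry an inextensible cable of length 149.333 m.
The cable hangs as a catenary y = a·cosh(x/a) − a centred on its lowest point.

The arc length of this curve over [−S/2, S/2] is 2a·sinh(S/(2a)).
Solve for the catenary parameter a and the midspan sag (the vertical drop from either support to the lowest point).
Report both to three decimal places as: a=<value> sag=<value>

seed: a₀ = √(S³/(24(L−S))) = √(127.716³/(24·21.617)) = 63.367216
iter 1: u=1.007745  f(a)=+1.125e+00  f'(a)=-7.541e-01  a ← 63.367216 − (+1.125e+00/-7.541e-01) = 64.858446
iter 2: u=0.984575  f(a)=+4.092e-02  f'(a)=-7.001e-01  a ← 64.858446 − (+4.092e-02/-7.001e-01) = 64.916894
iter 3: u=0.983688  f(a)=+5.872e-05  f'(a)=-6.981e-01  a ← 64.916894 − (+5.872e-05/-6.981e-01) = 64.916978
iter 4: u=0.983687  f(a)=+1.212e-10  f'(a)=-6.981e-01  a ← 64.916978 − (+1.212e-10/-6.981e-01) = 64.916978
iter 5: u=0.983687  f(a)=+0.000e+00  f'(a)=-6.981e-01  a ← 64.916978 − (+0.000e+00/-6.981e-01) = 64.916978
converged: |Δa| < 1e-12 after 5 iterations
sag = a·(cosh(S/(2a)) − 1) = 64.916978·(cosh(0.983687) − 1) = 34.023915
T_max/T_min = cosh(S/(2a)) = 1.524114

a=64.917 sag=34.024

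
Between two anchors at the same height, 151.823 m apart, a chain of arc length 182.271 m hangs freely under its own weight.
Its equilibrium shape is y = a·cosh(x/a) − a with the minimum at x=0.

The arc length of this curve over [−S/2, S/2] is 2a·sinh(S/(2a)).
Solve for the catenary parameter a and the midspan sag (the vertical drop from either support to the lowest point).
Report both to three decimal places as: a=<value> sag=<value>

seed: a₀ = √(S³/(24(L−S))) = √(151.823³/(24·30.448)) = 69.202430
iter 1: u=1.096948  f(a)=+1.885e+00  f'(a)=-9.905e-01  a ← 69.202430 − (+1.885e+00/-9.905e-01) = 71.105764
iter 2: u=1.067586  f(a)=+8.058e-02  f'(a)=-9.075e-01  a ← 71.105764 − (+8.058e-02/-9.075e-01) = 71.194557
iter 3: u=1.066254  f(a)=+1.618e-04  f'(a)=-9.038e-01  a ← 71.194557 − (+1.618e-04/-9.038e-01) = 71.194736
iter 4: u=1.066252  f(a)=+6.547e-10  f'(a)=-9.038e-01  a ← 71.194736 − (+6.547e-10/-9.038e-01) = 71.194736
iter 5: u=1.066252  f(a)=-2.842e-14  f'(a)=-9.038e-01  a ← 71.194736 − (-2.842e-14/-9.038e-01) = 71.194736
converged: |Δa| < 1e-12 after 5 iterations
sag = a·(cosh(S/(2a)) − 1) = 71.194736·(cosh(1.066252) − 1) = 44.452875
T_max/T_min = cosh(S/(2a)) = 1.624384

a=71.195 sag=44.453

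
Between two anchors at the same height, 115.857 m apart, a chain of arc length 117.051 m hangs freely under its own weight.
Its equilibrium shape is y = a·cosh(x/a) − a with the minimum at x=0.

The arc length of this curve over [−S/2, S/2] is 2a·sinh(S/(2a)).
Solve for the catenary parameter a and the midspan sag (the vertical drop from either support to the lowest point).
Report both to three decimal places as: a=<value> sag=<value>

seed: a₀ = √(S³/(24(L−S))) = √(115.857³/(24·1.194)) = 232.956930
iter 1: u=0.248666  f(a)=+3.697e-03  f'(a)=-1.031e-02  a ← 232.956930 − (+3.697e-03/-1.031e-02) = 233.315360
iter 2: u=0.248284  f(a)=+8.550e-06  f'(a)=-1.027e-02  a ← 233.315360 − (+8.550e-06/-1.027e-02) = 233.316193
iter 3: u=0.248283  f(a)=+4.597e-11  f'(a)=-1.027e-02  a ← 233.316193 − (+4.597e-11/-1.027e-02) = 233.316193
iter 4: u=0.248283  f(a)=+1.421e-14  f'(a)=-1.027e-02  a ← 233.316193 − (+1.421e-14/-1.027e-02) = 233.316193
converged: |Δa| < 1e-12 after 4 iterations
sag = a·(cosh(S/(2a)) − 1) = 233.316193·(cosh(0.248283) − 1) = 7.228356
T_max/T_min = cosh(S/(2a)) = 1.030981

a=233.316 sag=7.228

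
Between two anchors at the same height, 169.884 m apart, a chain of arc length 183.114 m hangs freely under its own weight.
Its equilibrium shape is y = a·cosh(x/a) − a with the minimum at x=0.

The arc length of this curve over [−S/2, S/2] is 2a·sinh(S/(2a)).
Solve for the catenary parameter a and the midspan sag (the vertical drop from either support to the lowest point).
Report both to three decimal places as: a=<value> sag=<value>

seed: a₀ = √(S³/(24(L−S))) = √(169.884³/(24·13.230)) = 124.263383
iter 1: u=0.683564  f(a)=+3.126e-01  f'(a)=-2.231e-01  a ← 124.263383 − (+3.126e-01/-2.231e-01) = 125.664643
iter 2: u=0.675942  f(a)=+5.366e-03  f'(a)=-2.155e-01  a ← 125.664643 − (+5.366e-03/-2.155e-01) = 125.689547
iter 3: u=0.675808  f(a)=+1.642e-06  f'(a)=-2.153e-01  a ← 125.689547 − (+1.642e-06/-2.153e-01) = 125.689554
iter 4: u=0.675808  f(a)=+1.705e-13  f'(a)=-2.153e-01  a ← 125.689554 − (+1.705e-13/-2.153e-01) = 125.689554
converged: |Δa| < 1e-12 after 4 iterations
sag = a·(cosh(S/(2a)) − 1) = 125.689554·(cosh(0.675808) − 1) = 29.811405
T_max/T_min = cosh(S/(2a)) = 1.237183

a=125.690 sag=29.811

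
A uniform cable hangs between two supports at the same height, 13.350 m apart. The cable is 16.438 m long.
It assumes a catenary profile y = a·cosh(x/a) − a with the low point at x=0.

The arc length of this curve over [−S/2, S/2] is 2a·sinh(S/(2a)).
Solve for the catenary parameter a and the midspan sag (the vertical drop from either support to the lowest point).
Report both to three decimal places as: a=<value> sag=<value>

a=5.853 sag=4.237

seed: a₀ = √(S³/(24(L−S))) = √(13.350³/(24·3.088)) = 5.666014
iter 1: u=1.178077  f(a)=+2.215e-01  f'(a)=-1.249e+00  a ← 5.666014 − (+2.215e-01/-1.249e+00) = 5.843363
iter 2: u=1.142322  f(a)=+1.083e-02  f'(a)=-1.130e+00  a ← 5.843363 − (+1.083e-02/-1.130e+00) = 5.852946
iter 3: u=1.140451  f(a)=+2.880e-05  f'(a)=-1.124e+00  a ← 5.852946 − (+2.880e-05/-1.124e+00) = 5.852972
iter 4: u=1.140446  f(a)=+2.050e-10  f'(a)=-1.124e+00  a ← 5.852972 − (+2.050e-10/-1.124e+00) = 5.852972
iter 5: u=1.140446  f(a)=+0.000e+00  f'(a)=-1.124e+00  a ← 5.852972 − (+0.000e+00/-1.124e+00) = 5.852972
converged: |Δa| < 1e-12 after 5 iterations
sag = a·(cosh(S/(2a)) − 1) = 5.852972·(cosh(1.140446) − 1) = 4.237085
T_max/T_min = cosh(S/(2a)) = 1.723920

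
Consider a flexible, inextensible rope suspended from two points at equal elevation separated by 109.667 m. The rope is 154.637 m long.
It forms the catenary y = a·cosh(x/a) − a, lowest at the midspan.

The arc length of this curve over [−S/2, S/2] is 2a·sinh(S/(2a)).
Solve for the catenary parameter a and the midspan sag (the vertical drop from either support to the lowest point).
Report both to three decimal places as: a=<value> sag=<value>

seed: a₀ = √(S³/(24(L−S))) = √(109.667³/(24·44.970)) = 34.958024
iter 1: u=1.568553  f(a)=+5.868e+00  f'(a)=-3.264e+00  a ← 34.958024 − (+5.868e+00/-3.264e+00) = 36.755652
iter 2: u=1.491839  f(a)=+4.830e-01  f'(a)=-2.747e+00  a ← 36.755652 − (+4.830e-01/-2.747e+00) = 36.931473
iter 3: u=1.484736  f(a)=+3.921e-03  f'(a)=-2.702e+00  a ← 36.931473 − (+3.921e-03/-2.702e+00) = 36.932924
iter 4: u=1.484678  f(a)=+2.630e-07  f'(a)=-2.702e+00  a ← 36.932924 − (+2.630e-07/-2.702e+00) = 36.932924
iter 5: u=1.484678  f(a)=+0.000e+00  f'(a)=-2.702e+00  a ← 36.932924 − (+0.000e+00/-2.702e+00) = 36.932924
converged: |Δa| < 1e-12 after 5 iterations
sag = a·(cosh(S/(2a)) − 1) = 36.932924·(cosh(1.484678) − 1) = 48.753664
T_max/T_min = cosh(S/(2a)) = 2.320060

a=36.933 sag=48.754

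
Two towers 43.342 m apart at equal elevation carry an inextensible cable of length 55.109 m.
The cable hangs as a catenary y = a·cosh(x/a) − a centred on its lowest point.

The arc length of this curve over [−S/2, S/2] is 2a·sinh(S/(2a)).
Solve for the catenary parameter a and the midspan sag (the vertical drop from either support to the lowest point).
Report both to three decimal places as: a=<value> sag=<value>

seed: a₀ = √(S³/(24(L−S))) = √(43.342³/(24·11.767)) = 16.979501
iter 1: u=1.276304  f(a)=+9.964e-01  f'(a)=-1.625e+00  a ← 16.979501 − (+9.964e-01/-1.625e+00) = 17.592553
iter 2: u=1.231828  f(a)=+5.651e-02  f'(a)=-1.446e+00  a ← 17.592553 − (+5.651e-02/-1.446e+00) = 17.631638
iter 3: u=1.229097  f(a)=+2.059e-04  f'(a)=-1.435e+00  a ← 17.631638 − (+2.059e-04/-1.435e+00) = 17.631782
iter 4: u=1.229087  f(a)=+2.756e-09  f'(a)=-1.435e+00  a ← 17.631782 − (+2.756e-09/-1.435e+00) = 17.631782
iter 5: u=1.229087  f(a)=-7.105e-15  f'(a)=-1.435e+00  a ← 17.631782 − (-7.105e-15/-1.435e+00) = 17.631782
converged: |Δa| < 1e-12 after 5 iterations
sag = a·(cosh(S/(2a)) − 1) = 17.631782·(cosh(1.229087) − 1) = 15.081063
T_max/T_min = cosh(S/(2a)) = 1.855334

a=17.632 sag=15.081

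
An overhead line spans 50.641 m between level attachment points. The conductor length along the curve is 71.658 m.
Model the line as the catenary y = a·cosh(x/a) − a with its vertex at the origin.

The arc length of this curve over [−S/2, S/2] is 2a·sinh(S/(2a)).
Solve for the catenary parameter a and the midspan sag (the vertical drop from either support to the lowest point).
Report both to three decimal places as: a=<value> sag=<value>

a=16.962 sag=22.679

seed: a₀ = √(S³/(24(L−S))) = √(50.641³/(24·21.017)) = 16.045839
iter 1: u=1.578010  f(a)=+2.777e+00  f'(a)=-3.333e+00  a ← 16.045839 − (+2.777e+00/-3.333e+00) = 16.879208
iter 2: u=1.500100  f(a)=+2.310e-01  f'(a)=-2.799e+00  a ← 16.879208 − (+2.310e-01/-2.799e+00) = 16.961744
iter 3: u=1.492801  f(a)=+1.919e-03  f'(a)=-2.753e+00  a ← 16.961744 − (+1.919e-03/-2.753e+00) = 16.962441
iter 4: u=1.492739  f(a)=+1.349e-07  f'(a)=-2.753e+00  a ← 16.962441 − (+1.349e-07/-2.753e+00) = 16.962441
iter 5: u=1.492739  f(a)=+0.000e+00  f'(a)=-2.753e+00  a ← 16.962441 − (+0.000e+00/-2.753e+00) = 16.962441
converged: |Δa| < 1e-12 after 5 iterations
sag = a·(cosh(S/(2a)) − 1) = 16.962441·(cosh(1.492739) − 1) = 22.678972
T_max/T_min = cosh(S/(2a)) = 2.337011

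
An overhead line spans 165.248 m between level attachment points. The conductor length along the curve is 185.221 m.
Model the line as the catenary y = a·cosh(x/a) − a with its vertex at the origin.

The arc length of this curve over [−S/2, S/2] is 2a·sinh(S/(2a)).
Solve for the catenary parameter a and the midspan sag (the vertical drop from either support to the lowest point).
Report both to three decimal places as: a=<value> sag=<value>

a=98.736 sag=36.636

seed: a₀ = √(S³/(24(L−S))) = √(165.248³/(24·19.973)) = 97.023524
iter 1: u=0.851587  f(a)=+7.369e-01  f'(a)=-4.424e-01  a ← 97.023524 − (+7.369e-01/-4.424e-01) = 98.689272
iter 2: u=0.837214  f(a)=+1.940e-02  f'(a)=-4.193e-01  a ← 98.689272 − (+1.940e-02/-4.193e-01) = 98.735547
iter 3: u=0.836821  f(a)=+1.426e-05  f'(a)=-4.187e-01  a ← 98.735547 − (+1.426e-05/-4.187e-01) = 98.735581
iter 4: u=0.836821  f(a)=+7.731e-12  f'(a)=-4.187e-01  a ← 98.735581 − (+7.731e-12/-4.187e-01) = 98.735581
converged: |Δa| < 1e-12 after 4 iterations
sag = a·(cosh(S/(2a)) − 1) = 98.735581·(cosh(0.836821) − 1) = 36.635833
T_max/T_min = cosh(S/(2a)) = 1.371050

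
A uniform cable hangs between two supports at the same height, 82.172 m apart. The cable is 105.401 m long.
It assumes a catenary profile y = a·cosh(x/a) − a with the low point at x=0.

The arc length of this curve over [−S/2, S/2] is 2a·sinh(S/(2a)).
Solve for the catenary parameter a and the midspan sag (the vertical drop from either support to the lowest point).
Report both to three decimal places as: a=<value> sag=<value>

seed: a₀ = √(S³/(24(L−S))) = √(82.172³/(24·23.229)) = 31.547497
iter 1: u=1.302354  f(a)=+2.051e+00  f'(a)=-1.738e+00  a ← 31.547497 − (+2.051e+00/-1.738e+00) = 32.727813
iter 2: u=1.255385  f(a)=+1.207e-01  f'(a)=-1.539e+00  a ← 32.727813 − (+1.207e-01/-1.539e+00) = 32.806277
iter 3: u=1.252382  f(a)=+4.762e-04  f'(a)=-1.527e+00  a ← 32.806277 − (+4.762e-04/-1.527e+00) = 32.806588
iter 4: u=1.252370  f(a)=+7.472e-09  f'(a)=-1.527e+00  a ← 32.806588 − (+7.472e-09/-1.527e+00) = 32.806588
iter 5: u=1.252370  f(a)=+2.842e-14  f'(a)=-1.527e+00  a ← 32.806588 − (+2.842e-14/-1.527e+00) = 32.806588
converged: |Δa| < 1e-12 after 5 iterations
sag = a·(cosh(S/(2a)) − 1) = 32.806588·(cosh(1.252370) − 1) = 29.270903
T_max/T_min = cosh(S/(2a)) = 1.892226

a=32.807 sag=29.271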